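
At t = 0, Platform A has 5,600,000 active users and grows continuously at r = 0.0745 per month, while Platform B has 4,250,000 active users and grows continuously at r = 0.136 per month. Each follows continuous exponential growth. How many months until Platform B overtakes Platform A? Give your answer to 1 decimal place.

5600000·e^(0.0745t) = 4250000·e^(0.136t)
5600000/4250000 = e^((0.136 − 0.0745)t) → ln(1.31765) = 0.0615·t
t = 0.27585 / 0.0615

t ≈ 4.5 months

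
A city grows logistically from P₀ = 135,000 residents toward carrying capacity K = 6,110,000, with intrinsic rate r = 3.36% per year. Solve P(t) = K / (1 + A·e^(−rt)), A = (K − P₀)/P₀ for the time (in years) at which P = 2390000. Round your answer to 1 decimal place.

t ≈ 99.6 years

A = (6110000 − 135000)/135000 = 44.25926
2390000 = 6110000/(1 + 44.25926·e^(−0.0336t)) → 1 + 44.25926·e^(−0.0336t) = 2.55649
e^(−0.0336t) = 0.035167 → t = ln(28.43538)/0.0336 = 3.34763/0.0336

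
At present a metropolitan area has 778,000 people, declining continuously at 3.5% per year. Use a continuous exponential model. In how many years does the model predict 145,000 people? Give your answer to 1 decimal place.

145000 = 778000 · e^(-0.035·t)
t = ln(145000/778000) / -0.035 = ln(0.18638) / -0.035 = -1.67999 / -0.035

t ≈ 48.0 years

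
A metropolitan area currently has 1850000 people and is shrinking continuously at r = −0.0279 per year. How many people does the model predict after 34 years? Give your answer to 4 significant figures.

≈ 716,500 people

P(34) = 1850000 · e^(-0.0279·34) = 1850000 · e^(-0.9486)
= 1850000 · 0.38728 ≈ 716473.25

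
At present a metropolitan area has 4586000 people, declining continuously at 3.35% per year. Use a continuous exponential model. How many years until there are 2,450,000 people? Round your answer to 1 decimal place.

2450000 = 4586000 · e^(-0.0335·t)
t = ln(2450000/4586000) / -0.0335 = ln(0.53423) / -0.0335 = -0.62692 / -0.0335

t ≈ 18.7 years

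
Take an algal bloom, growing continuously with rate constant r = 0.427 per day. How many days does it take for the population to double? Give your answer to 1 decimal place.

doubling time ≈ 1.6 days

doubling time = ln(2) / |r| = 0.69315 / 0.427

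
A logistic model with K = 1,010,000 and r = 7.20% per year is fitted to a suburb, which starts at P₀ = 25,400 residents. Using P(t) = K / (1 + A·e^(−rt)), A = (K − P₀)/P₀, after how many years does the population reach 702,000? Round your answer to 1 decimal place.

A = (1010000 − 25400)/25400 = 38.76378
702000 = 1010000/(1 + 38.76378·e^(−0.072t)) → 1 + 38.76378·e^(−0.072t) = 1.43875
e^(−0.072t) = 0.011318 → t = ln(88.35121)/0.072 = 4.48132/0.072

t ≈ 62.2 years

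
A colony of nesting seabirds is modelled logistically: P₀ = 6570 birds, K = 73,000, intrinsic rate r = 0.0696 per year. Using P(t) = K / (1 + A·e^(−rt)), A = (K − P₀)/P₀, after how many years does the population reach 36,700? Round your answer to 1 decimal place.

t ≈ 33.4 years

A = (73000 − 6570)/6570 = 10.11111
36700 = 73000/(1 + 10.11111·e^(−0.0696t)) → 1 + 10.11111·e^(−0.0696t) = 1.9891
e^(−0.0696t) = 0.097823 → t = ln(10.22253)/0.0696 = 2.32459/0.0696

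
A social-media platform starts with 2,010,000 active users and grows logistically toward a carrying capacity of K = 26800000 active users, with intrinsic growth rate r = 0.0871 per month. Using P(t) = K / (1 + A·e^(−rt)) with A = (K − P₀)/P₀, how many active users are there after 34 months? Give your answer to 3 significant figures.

A = (26800000 − 2010000)/2010000 = 12.33333
P(34) = 26800000 / (1 + 12.33333·e^(−0.0871·34)) = 26800000 / (1 + 12.33333·0.051746)
= 26800000 / 1.63821 ≈ 16359360.31

≈ 16,400,000 active users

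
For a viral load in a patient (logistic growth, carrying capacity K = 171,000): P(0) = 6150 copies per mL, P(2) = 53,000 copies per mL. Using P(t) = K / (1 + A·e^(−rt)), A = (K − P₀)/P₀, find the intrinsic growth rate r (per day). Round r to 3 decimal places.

A = (171000 − 6150)/6150 = 26.80488
53000 = 171000/(1 + 26.80488·e^(−r·2)) → e^(−2r) = (3.22642 − 1)/26.80488 = 0.08306
r = −ln(0.08306)/2 = 2.48819/2

r ≈ 1.244 per day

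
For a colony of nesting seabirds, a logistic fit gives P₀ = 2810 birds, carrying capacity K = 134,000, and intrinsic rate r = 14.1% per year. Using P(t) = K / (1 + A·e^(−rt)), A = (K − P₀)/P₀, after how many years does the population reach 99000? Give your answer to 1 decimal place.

t ≈ 34.6 years

A = (134000 − 2810)/2810 = 46.68683
99000 = 134000/(1 + 46.68683·e^(−0.141t)) → 1 + 46.68683·e^(−0.141t) = 1.35354
e^(−0.141t) = 0.007572 → t = ln(132.05704)/0.141 = 4.88323/0.141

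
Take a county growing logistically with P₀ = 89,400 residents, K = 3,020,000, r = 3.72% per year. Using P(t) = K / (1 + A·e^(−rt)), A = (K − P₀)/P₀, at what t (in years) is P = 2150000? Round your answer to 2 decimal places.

A = (3020000 − 89400)/89400 = 32.78076
2150000 = 3020000/(1 + 32.78076·e^(−0.0372t)) → 1 + 32.78076·e^(−0.0372t) = 1.40465
e^(−0.0372t) = 0.012344 → t = ln(81.00993)/0.0372 = 4.39457/0.0372

t ≈ 118.13 years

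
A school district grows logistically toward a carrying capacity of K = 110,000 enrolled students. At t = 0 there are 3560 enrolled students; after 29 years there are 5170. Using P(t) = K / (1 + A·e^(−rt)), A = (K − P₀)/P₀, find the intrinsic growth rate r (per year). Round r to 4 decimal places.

A = (110000 − 3560)/3560 = 29.89888
5170 = 110000/(1 + 29.89888·e^(−r·29)) → e^(−29r) = (21.2766 − 1)/29.89888 = 0.678172
r = −ln(0.678172)/29 = 0.38835/29

r ≈ 0.0134 per year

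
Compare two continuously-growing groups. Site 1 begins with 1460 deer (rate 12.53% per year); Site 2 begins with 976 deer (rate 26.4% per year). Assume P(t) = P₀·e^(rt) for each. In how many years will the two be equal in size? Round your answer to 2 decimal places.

1460·e^(0.1253t) = 976·e^(0.264t)
1460/976 = e^((0.264 − 0.1253)t) → ln(1.4959) = 0.1387·t
t = 0.40273 / 0.1387

t ≈ 2.90 years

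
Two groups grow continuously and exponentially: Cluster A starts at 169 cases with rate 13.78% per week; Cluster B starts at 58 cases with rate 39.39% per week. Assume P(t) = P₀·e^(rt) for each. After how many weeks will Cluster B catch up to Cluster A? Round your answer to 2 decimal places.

169·e^(0.1378t) = 58·e^(0.3939t)
169/58 = e^((0.3939 − 0.1378)t) → ln(2.91379) = 0.2561·t
t = 1.06946 / 0.2561

t ≈ 4.18 weeks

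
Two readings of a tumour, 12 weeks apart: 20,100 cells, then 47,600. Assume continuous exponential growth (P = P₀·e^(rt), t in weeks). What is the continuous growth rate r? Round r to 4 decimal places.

r ≈ 0.0718 per week

47600 = 20100 · e^(r·12)
e^(12r) = 47600/20100 = 2.36816
r = ln(2.36816) / 12 = 0.86211 / 12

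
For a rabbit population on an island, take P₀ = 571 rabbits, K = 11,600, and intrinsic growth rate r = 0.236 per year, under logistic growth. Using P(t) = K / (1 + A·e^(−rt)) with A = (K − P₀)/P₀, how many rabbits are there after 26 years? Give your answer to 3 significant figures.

≈ 11,100 rabbits

A = (11600 − 571)/571 = 19.31524
P(26) = 11600 / (1 + 19.31524·e^(−0.236·26)) = 11600 / (1 + 19.31524·0.002164)
= 11600 / 1.04179 ≈ 11134.69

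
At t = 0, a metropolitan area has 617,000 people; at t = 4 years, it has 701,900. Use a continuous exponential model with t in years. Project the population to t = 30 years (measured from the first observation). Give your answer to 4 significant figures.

≈ 1,623,000 people

r = ln(701900/617000) / 4 ≈ 0.03223 per year
P(30) = 617000 · e^(0.03223·30) = 617000 · 2.62982 ≈ 1622597.31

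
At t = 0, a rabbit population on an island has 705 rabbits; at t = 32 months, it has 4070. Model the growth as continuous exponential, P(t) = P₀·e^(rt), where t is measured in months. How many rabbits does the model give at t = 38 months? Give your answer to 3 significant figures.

r = ln(4070/705) / 32 ≈ 0.054788 per month
P(38) = 705 · e^(0.054788·38) = 705 · 8.0199 ≈ 5654.03

≈ 5,650 rabbits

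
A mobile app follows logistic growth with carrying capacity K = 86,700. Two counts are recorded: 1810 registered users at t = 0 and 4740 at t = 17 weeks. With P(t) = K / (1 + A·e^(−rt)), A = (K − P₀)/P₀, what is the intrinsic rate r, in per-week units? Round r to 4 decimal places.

r ≈ 0.0587 per week

A = (86700 − 1810)/1810 = 46.90055
4740 = 86700/(1 + 46.90055·e^(−r·17)) → e^(−17r) = (18.29114 − 1)/46.90055 = 0.368677
r = −ln(0.368677)/17 = 0.99784/17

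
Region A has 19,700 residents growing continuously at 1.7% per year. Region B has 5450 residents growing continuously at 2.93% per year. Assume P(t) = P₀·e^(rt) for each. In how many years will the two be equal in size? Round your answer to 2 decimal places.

19700·e^(0.017t) = 5450·e^(0.0293t)
19700/5450 = e^((0.0293 − 0.017)t) → ln(3.61468) = 0.0123·t
t = 1.285 / 0.0123

t ≈ 104.47 years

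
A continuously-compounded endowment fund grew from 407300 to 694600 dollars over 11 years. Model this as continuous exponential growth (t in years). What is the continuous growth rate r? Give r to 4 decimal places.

694600 = 407300 · e^(r·11)
e^(11r) = 694600/407300 = 1.70538
r = ln(1.70538) / 11 = 0.53379 / 11

r ≈ 0.0485 per year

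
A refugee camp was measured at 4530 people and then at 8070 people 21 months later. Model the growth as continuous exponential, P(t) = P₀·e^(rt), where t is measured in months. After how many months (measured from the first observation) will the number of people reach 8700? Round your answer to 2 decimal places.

t ≈ 23.73 months

r = ln(8070/4530) / 21 ≈ 0.027497 per month
t = ln(8700/4530) / r = 0.6526 / 0.027497 ≈ 23.734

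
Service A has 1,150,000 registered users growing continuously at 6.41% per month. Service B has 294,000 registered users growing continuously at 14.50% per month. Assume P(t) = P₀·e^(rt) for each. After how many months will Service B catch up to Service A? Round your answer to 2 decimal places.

t ≈ 16.86 months

1150000·e^(0.0641t) = 294000·e^(0.145t)
1150000/294000 = e^((0.145 − 0.0641)t) → ln(3.91156) = 0.0809·t
t = 1.36394 / 0.0809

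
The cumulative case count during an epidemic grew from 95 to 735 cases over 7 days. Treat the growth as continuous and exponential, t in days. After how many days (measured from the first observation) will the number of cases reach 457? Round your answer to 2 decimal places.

r = ln(735/95) / 7 ≈ 0.292285 per day
t = ln(457/95) / r = 1.57081 / 0.292285 ≈ 5.374

t ≈ 5.37 days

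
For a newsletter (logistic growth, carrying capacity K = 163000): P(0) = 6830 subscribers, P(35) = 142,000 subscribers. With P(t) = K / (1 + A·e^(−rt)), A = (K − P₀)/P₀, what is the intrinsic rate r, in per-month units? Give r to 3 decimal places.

A = (163000 − 6830)/6830 = 22.8653
142000 = 163000/(1 + 22.8653·e^(−r·35)) → e^(−35r) = (1.14789 − 1)/22.8653 = 0.006468
r = −ln(0.006468)/35 = 5.04093/35

r ≈ 0.144 per month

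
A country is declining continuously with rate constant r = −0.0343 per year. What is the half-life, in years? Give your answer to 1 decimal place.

half-life ≈ 20.2 years

half-life = ln(2) / |r| = 0.69315 / 0.0343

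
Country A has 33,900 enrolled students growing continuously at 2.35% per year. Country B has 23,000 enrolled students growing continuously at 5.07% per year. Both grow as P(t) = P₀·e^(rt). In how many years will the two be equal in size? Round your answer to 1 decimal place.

33900·e^(0.0235t) = 23000·e^(0.0507t)
33900/23000 = e^((0.0507 − 0.0235)t) → ln(1.47391) = 0.0272·t
t = 0.38792 / 0.0272

t ≈ 14.3 years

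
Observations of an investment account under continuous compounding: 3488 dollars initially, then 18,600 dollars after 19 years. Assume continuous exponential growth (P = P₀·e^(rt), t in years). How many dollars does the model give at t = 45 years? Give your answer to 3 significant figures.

r = ln(18600/3488) / 19 ≈ 0.088096 per year
P(45) = 3488 · e^(0.088096·45) = 3488 · 52.68556 ≈ 183767.25

≈ 184,000 dollars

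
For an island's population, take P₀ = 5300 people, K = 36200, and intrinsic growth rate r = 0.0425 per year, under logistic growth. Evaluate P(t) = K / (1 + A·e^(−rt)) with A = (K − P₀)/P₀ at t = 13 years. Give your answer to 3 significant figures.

≈ 8,310 people

A = (36200 − 5300)/5300 = 5.83019
P(13) = 36200 / (1 + 5.83019·e^(−0.0425·13)) = 36200 / (1 + 5.83019·0.575509)
= 36200 / 4.35533 ≈ 8311.66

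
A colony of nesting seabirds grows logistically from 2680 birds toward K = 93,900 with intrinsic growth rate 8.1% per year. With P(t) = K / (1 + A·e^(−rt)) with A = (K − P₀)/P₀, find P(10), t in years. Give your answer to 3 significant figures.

≈ 5,820 birds

A = (93900 − 2680)/2680 = 34.03731
P(10) = 93900 / (1 + 34.03731·e^(−0.081·10)) = 93900 / (1 + 34.03731·0.444858)
= 93900 / 16.14177 ≈ 5817.2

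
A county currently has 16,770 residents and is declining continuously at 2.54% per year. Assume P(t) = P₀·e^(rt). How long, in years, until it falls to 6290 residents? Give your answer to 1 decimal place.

6290 = 16770 · e^(-0.0254·t)
t = ln(6290/16770) / -0.0254 = ln(0.37507) / -0.0254 = -0.98063 / -0.0254

t ≈ 38.6 years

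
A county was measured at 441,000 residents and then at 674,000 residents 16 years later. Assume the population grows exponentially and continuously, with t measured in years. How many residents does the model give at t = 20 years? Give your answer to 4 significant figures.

r = ln(674000/441000) / 16 ≈ 0.026512 per year
P(20) = 441000 · e^(0.026512·20) = 441000 · 1.69933 ≈ 749402.65

≈ 749,400 residents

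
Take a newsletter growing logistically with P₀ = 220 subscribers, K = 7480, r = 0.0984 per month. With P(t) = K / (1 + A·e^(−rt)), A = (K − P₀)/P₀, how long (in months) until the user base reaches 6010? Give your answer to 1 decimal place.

A = (7480 − 220)/220 = 33
6010 = 7480/(1 + 33·e^(−0.0984t)) → 1 + 33·e^(−0.0984t) = 1.24459
e^(−0.0984t) = 0.007412 → t = ln(134.91837)/0.0984 = 4.90467/0.0984

t ≈ 49.8 months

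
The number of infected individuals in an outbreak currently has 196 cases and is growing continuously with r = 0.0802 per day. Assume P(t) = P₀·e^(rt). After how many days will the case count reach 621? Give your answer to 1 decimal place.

621 = 196 · e^(0.0802·t)
t = ln(621/196) / 0.0802 = ln(3.16837) / 0.0802 = 1.15322 / 0.0802

t ≈ 14.4 days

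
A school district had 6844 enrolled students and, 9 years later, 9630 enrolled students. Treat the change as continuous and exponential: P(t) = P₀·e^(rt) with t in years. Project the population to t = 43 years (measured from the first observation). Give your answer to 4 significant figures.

≈ 34,990 enrolled students

r = ln(9630/6844) / 9 ≈ 0.037946 per year
P(43) = 6844 · e^(0.037946·43) = 6844 · 5.11237 ≈ 34989.06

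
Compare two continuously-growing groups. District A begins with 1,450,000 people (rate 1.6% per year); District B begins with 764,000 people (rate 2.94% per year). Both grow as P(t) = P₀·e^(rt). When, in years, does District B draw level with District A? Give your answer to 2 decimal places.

1450000·e^(0.016t) = 764000·e^(0.0294t)
1450000/764000 = e^((0.0294 − 0.016)t) → ln(1.89791) = 0.0134·t
t = 0.64075 / 0.0134

t ≈ 47.82 years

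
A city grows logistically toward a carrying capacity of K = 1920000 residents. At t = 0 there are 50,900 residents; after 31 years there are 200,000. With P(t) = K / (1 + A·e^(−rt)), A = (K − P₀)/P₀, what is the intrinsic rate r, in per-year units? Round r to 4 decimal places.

r ≈ 0.0468 per year

A = (1920000 − 50900)/50900 = 36.72102
200000 = 1920000/(1 + 36.72102·e^(−r·31)) → e^(−31r) = (9.6 − 1)/36.72102 = 0.234198
r = −ln(0.234198)/31 = 1.45159/31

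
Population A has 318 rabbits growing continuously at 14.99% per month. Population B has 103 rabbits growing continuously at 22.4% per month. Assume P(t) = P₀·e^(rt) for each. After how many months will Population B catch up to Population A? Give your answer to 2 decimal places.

t ≈ 15.21 months

318·e^(0.1499t) = 103·e^(0.224t)
318/103 = e^((0.224 − 0.1499)t) → ln(3.08738) = 0.0741·t
t = 1.12732 / 0.0741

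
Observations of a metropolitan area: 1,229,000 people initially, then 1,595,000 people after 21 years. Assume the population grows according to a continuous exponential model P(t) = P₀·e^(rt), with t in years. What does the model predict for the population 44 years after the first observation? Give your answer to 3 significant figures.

≈ 2,120,000 people

r = ln(1595000/1229000) / 21 ≈ 0.012413 per year
P(44) = 1229000 · e^(0.012413·44) = 1229000 · 1.72663 ≈ 2122028.84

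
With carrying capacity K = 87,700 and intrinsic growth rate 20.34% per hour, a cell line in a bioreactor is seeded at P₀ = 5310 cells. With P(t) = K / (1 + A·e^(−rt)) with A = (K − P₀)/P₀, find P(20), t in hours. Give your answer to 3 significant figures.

A = (87700 − 5310)/5310 = 15.51601
P(20) = 87700 / (1 + 15.51601·e^(−0.2034·20)) = 87700 / (1 + 15.51601·0.017112)
= 87700 / 1.2655 ≈ 69300.49

≈ 69,300 cells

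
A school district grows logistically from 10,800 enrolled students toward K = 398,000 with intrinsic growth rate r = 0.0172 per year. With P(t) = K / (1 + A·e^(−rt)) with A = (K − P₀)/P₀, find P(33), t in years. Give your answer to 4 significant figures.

A = (398000 − 10800)/10800 = 35.85185
P(33) = 398000 / (1 + 35.85185·e^(−0.0172·33)) = 398000 / (1 + 35.85185·0.566884)
= 398000 / 21.32385 ≈ 18664.54

≈ 18,660 enrolled students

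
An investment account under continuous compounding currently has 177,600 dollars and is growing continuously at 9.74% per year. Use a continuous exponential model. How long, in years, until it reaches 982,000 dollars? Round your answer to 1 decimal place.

t ≈ 17.6 years

982000 = 177600 · e^(0.0974·t)
t = ln(982000/177600) / 0.0974 = ln(5.52928) / 0.0974 = 1.71006 / 0.0974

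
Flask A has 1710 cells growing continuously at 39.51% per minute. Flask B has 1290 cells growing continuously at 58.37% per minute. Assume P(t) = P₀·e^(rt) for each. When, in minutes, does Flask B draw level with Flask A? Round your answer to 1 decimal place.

t ≈ 1.5 minutes

1710·e^(0.3951t) = 1290·e^(0.5837t)
1710/1290 = e^((0.5837 − 0.3951)t) → ln(1.32558) = 0.1886·t
t = 0.28185 / 0.1886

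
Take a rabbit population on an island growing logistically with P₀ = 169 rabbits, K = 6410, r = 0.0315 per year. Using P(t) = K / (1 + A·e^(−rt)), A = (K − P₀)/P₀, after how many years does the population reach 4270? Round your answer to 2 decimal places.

t ≈ 136.50 years

A = (6410 − 169)/169 = 36.92899
4270 = 6410/(1 + 36.92899·e^(−0.0315t)) → 1 + 36.92899·e^(−0.0315t) = 1.50117
e^(−0.0315t) = 0.013571 → t = ln(73.68542)/0.0315 = 4.2998/0.0315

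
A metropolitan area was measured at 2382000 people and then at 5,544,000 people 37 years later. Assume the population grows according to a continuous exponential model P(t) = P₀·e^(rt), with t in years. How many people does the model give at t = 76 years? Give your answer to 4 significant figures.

r = ln(5544000/2382000) / 37 ≈ 0.022832 per year
P(76) = 2382000 · e^(0.022832·76) = 2382000 · 5.67015 ≈ 13506291.44

≈ 13,510,000 people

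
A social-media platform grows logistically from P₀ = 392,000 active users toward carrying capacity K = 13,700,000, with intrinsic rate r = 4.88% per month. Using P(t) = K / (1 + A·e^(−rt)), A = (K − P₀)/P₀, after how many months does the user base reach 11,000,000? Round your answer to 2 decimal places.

A = (13700000 − 392000)/392000 = 33.94898
11000000 = 13700000/(1 + 33.94898·e^(−0.0488t)) → 1 + 33.94898·e^(−0.0488t) = 1.24545
e^(−0.0488t) = 0.00723 → t = ln(138.31066)/0.0488 = 4.9295/0.0488

t ≈ 101.01 months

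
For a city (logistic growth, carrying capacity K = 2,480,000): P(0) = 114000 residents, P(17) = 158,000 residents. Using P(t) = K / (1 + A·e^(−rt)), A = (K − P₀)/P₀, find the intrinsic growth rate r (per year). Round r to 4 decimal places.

A = (2480000 − 114000)/114000 = 20.75439
158000 = 2480000/(1 + 20.75439·e^(−r·17)) → e^(−17r) = (15.6962 − 1)/20.75439 = 0.708101
r = −ln(0.708101)/17 = 0.34517/17

r ≈ 0.0203 per year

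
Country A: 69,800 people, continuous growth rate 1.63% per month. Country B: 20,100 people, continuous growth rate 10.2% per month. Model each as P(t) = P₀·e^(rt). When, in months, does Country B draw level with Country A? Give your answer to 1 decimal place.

t ≈ 14.5 months

69800·e^(0.0163t) = 20100·e^(0.102t)
69800/20100 = e^((0.102 − 0.0163)t) → ln(3.47264) = 0.0857·t
t = 1.24491 / 0.0857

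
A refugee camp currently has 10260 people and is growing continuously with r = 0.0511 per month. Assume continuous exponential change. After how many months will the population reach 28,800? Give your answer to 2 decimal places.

t ≈ 20.20 months

28800 = 10260 · e^(0.0511·t)
t = ln(28800/10260) / 0.0511 = ln(2.80702) / 0.0511 = 1.03212 / 0.0511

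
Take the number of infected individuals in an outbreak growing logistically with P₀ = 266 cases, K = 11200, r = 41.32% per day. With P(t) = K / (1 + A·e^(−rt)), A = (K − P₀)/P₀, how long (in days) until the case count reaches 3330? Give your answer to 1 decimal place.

A = (11200 − 266)/266 = 41.10526
3330 = 11200/(1 + 41.10526·e^(−0.4132t)) → 1 + 41.10526·e^(−0.4132t) = 3.36336
e^(−0.4132t) = 0.057495 → t = ln(17.3927)/0.4132 = 2.85605/0.4132

t ≈ 6.9 days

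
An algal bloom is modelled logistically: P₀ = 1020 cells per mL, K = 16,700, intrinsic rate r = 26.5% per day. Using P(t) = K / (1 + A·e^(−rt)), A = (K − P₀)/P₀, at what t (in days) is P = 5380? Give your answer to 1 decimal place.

t ≈ 7.5 days

A = (16700 − 1020)/1020 = 15.37255
5380 = 16700/(1 + 15.37255·e^(−0.265t)) → 1 + 15.37255·e^(−0.265t) = 3.10409
e^(−0.265t) = 0.136873 → t = ln(7.30603)/0.265 = 1.9887/0.265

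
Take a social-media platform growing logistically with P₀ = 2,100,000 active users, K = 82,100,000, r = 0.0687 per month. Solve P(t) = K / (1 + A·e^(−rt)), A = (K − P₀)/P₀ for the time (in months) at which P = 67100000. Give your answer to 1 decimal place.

t ≈ 74.8 months

A = (82100000 − 2100000)/2100000 = 38.09524
67100000 = 82100000/(1 + 38.09524·e^(−0.0687t)) → 1 + 38.09524·e^(−0.0687t) = 1.22355
e^(−0.0687t) = 0.005868 → t = ln(170.4127)/0.0687 = 5.13822/0.0687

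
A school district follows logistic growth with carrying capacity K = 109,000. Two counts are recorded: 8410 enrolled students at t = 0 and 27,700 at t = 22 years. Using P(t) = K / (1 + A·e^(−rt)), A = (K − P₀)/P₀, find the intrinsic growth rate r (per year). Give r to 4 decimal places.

A = (109000 − 8410)/8410 = 11.96076
27700 = 109000/(1 + 11.96076·e^(−r·22)) → e^(−22r) = (3.93502 − 1)/11.96076 = 0.245387
r = −ln(0.245387)/22 = 1.40492/22

r ≈ 0.0639 per year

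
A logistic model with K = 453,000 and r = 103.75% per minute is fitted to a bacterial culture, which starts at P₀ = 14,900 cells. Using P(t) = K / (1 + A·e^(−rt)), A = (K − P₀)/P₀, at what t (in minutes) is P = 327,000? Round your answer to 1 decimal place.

A = (453000 − 14900)/14900 = 29.40268
327000 = 453000/(1 + 29.40268·e^(−1.0375t)) → 1 + 29.40268·e^(−1.0375t) = 1.38532
e^(−1.0375t) = 0.013105 → t = ln(76.30697)/1.0375 = 4.33476/1.0375

t ≈ 4.2 minutes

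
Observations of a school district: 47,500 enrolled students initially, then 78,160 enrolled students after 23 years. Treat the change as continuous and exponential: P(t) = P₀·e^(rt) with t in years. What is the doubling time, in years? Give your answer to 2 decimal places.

doubling time ≈ 32.01 years

r = ln(78160/47500) / 23 = ln(1.64547) / 23 ≈ 0.021653 per year
doubling time = ln 2 / |r| = 0.69315 / 0.021653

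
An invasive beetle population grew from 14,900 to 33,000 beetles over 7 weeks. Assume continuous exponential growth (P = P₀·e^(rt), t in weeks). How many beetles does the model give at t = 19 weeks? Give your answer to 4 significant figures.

≈ 129,000 beetles

r = ln(33000/14900) / 7 ≈ 0.113592 per week
P(19) = 14900 · e^(0.113592·19) = 14900 · 8.65601 ≈ 128974.61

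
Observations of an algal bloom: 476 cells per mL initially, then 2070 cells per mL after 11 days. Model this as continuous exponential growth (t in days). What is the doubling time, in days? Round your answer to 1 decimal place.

doubling time ≈ 5.2 days

r = ln(2070/476) / 11 = ln(4.34874) / 11 ≈ 0.133626 per day
doubling time = ln 2 / |r| = 0.69315 / 0.133626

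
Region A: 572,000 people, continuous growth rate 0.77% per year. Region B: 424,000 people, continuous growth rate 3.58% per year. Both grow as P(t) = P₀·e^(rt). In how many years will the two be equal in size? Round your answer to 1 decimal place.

572000·e^(0.0077t) = 424000·e^(0.0358t)
572000/424000 = e^((0.0358 − 0.0077)t) → ln(1.34906) = 0.0281·t
t = 0.29941 / 0.0281

t ≈ 10.7 years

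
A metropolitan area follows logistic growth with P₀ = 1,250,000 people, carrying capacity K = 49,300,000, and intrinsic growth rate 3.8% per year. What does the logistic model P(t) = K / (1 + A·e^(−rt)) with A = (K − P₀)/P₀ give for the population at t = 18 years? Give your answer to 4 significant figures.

A = (49300000 − 1250000)/1250000 = 38.44
P(18) = 49300000 / (1 + 38.44·e^(−0.038·18)) = 49300000 / (1 + 38.44·0.504595)
= 49300000 / 20.39662 ≈ 2417067.69

≈ 2,417,000 people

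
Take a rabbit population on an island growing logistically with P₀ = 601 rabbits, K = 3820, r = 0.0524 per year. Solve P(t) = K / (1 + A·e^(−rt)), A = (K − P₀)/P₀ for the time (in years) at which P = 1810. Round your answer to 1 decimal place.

t ≈ 30.0 years

A = (3820 − 601)/601 = 5.35607
1810 = 3820/(1 + 5.35607·e^(−0.0524t)) → 1 + 5.35607·e^(−0.0524t) = 2.1105
e^(−0.0524t) = 0.207334 → t = ln(4.82313)/0.0524 = 1.57342/0.0524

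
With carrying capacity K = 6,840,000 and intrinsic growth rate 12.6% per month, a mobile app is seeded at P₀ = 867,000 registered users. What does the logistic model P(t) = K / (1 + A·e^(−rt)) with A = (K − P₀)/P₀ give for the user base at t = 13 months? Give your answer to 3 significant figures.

≈ 2,920,000 registered users

A = (6840000 − 867000)/867000 = 6.88927
P(13) = 6840000 / (1 + 6.88927·e^(−0.126·13)) = 6840000 / (1 + 6.88927·0.194368)
= 6840000 / 2.33906 ≈ 2924255.4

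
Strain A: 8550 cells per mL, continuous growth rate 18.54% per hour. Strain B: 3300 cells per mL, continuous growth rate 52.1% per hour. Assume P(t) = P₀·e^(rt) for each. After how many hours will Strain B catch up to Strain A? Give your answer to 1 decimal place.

t ≈ 2.8 hours

8550·e^(0.1854t) = 3300·e^(0.521t)
8550/3300 = e^((0.521 − 0.1854)t) → ln(2.59091) = 0.3356·t
t = 0.95201 / 0.3356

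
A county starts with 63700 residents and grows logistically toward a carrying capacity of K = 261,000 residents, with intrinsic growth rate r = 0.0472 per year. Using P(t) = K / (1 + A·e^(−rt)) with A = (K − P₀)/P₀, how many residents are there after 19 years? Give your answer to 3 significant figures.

A = (261000 − 63700)/63700 = 3.09733
P(19) = 261000 / (1 + 3.09733·e^(−0.0472·19)) = 261000 / (1 + 3.09733·0.407873)
= 261000 / 2.26332 ≈ 115317.47

≈ 115,000 residents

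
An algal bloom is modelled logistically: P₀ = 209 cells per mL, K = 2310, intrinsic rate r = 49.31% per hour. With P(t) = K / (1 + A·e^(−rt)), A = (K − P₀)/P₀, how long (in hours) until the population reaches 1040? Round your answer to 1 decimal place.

A = (2310 − 209)/209 = 10.05263
1040 = 2310/(1 + 10.05263·e^(−0.4931t)) → 1 + 10.05263·e^(−0.4931t) = 2.22115
e^(−0.4931t) = 0.121476 → t = ln(8.23208)/0.4931 = 2.10804/0.4931

t ≈ 4.3 hours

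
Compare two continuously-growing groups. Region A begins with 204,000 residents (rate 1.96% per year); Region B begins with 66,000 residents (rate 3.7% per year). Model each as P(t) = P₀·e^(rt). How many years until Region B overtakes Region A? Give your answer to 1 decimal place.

t ≈ 64.9 years

204000·e^(0.0196t) = 66000·e^(0.037t)
204000/66000 = e^((0.037 − 0.0196)t) → ln(3.09091) = 0.0174·t
t = 1.12847 / 0.0174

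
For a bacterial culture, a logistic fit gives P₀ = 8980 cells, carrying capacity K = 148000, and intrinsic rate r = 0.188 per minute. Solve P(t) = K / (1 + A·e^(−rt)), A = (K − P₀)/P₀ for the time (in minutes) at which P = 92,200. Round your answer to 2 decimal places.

A = (148000 − 8980)/8980 = 15.48107
92200 = 148000/(1 + 15.48107·e^(−0.188t)) → 1 + 15.48107·e^(−0.188t) = 1.60521
e^(−0.188t) = 0.039093 → t = ln(25.57983)/0.188 = 3.2418/0.188

t ≈ 17.24 minutes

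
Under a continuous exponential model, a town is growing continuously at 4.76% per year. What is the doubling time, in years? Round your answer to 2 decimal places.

doubling time ≈ 14.56 years

doubling time = ln(2) / |r| = 0.69315 / 0.0476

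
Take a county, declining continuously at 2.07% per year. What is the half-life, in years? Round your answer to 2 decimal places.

half-life = ln(2) / |r| = 0.69315 / 0.0207

half-life ≈ 33.49 years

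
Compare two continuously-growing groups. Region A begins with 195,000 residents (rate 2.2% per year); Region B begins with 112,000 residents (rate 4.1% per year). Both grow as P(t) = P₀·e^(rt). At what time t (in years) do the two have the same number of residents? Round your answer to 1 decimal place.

195000·e^(0.022t) = 112000·e^(0.041t)
195000/112000 = e^((0.041 − 0.022)t) → ln(1.74107) = 0.019·t
t = 0.5545 / 0.019

t ≈ 29.2 years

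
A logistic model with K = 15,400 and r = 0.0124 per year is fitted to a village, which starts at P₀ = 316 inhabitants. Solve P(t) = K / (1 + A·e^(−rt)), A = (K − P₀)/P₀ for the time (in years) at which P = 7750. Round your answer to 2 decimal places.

A = (15400 − 316)/316 = 47.73418
7750 = 15400/(1 + 47.73418·e^(−0.0124t)) → 1 + 47.73418·e^(−0.0124t) = 1.9871
e^(−0.0124t) = 0.020679 → t = ln(48.35815)/0.0124 = 3.87863/0.0124

t ≈ 312.79 years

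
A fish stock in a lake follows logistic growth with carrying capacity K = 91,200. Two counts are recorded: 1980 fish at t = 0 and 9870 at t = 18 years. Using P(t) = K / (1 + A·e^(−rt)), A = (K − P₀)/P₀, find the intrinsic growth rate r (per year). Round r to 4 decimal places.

A = (91200 − 1980)/1980 = 45.06061
9870 = 91200/(1 + 45.06061·e^(−r·18)) → e^(−18r) = (9.24012 − 1)/45.06061 = 0.182868
r = −ln(0.182868)/18 = 1.69899/18

r ≈ 0.0944 per year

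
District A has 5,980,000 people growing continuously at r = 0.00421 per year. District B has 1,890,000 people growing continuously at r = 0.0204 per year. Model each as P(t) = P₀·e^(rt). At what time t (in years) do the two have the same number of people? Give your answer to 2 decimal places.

t ≈ 71.15 years

5980000·e^(0.00421t) = 1890000·e^(0.0204t)
5980000/1890000 = e^((0.0204 − 0.00421)t) → ln(3.16402) = 0.01619·t
t = 1.15184 / 0.01619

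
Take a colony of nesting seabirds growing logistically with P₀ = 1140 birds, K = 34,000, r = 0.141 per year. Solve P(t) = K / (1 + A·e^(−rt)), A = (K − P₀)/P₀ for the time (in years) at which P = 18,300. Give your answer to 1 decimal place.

t ≈ 24.9 years

A = (34000 − 1140)/1140 = 28.82456
18300 = 34000/(1 + 28.82456·e^(−0.141t)) → 1 + 28.82456·e^(−0.141t) = 1.85792
e^(−0.141t) = 0.029764 → t = ln(33.59806)/0.141 = 3.51447/0.141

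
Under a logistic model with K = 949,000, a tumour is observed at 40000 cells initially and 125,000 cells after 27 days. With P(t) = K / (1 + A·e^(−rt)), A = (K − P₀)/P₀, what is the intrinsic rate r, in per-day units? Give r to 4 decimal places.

r ≈ 0.0458 per day

A = (949000 − 40000)/40000 = 22.725
125000 = 949000/(1 + 22.725·e^(−r·27)) → e^(−27r) = (7.592 − 1)/22.725 = 0.290077
r = −ln(0.290077)/27 = 1.23761/27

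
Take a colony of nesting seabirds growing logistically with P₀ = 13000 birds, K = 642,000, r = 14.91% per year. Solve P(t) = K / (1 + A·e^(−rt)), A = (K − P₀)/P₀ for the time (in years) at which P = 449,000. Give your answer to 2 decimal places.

t ≈ 31.68 years

A = (642000 − 13000)/13000 = 48.38462
449000 = 642000/(1 + 48.38462·e^(−0.1491t)) → 1 + 48.38462·e^(−0.1491t) = 1.42984
e^(−0.1491t) = 0.008884 → t = ln(112.56317)/0.1491 = 4.72351/0.1491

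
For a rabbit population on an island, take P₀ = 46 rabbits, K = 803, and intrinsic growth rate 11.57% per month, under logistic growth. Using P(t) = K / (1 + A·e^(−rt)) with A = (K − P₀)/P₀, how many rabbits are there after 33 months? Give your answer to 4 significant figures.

A = (803 − 46)/46 = 16.45652
P(33) = 803 / (1 + 16.45652·e^(−0.1157·33)) = 803 / (1 + 16.45652·0.02197)
= 803 / 1.36154 ≈ 589.77

≈ 589.8 rabbits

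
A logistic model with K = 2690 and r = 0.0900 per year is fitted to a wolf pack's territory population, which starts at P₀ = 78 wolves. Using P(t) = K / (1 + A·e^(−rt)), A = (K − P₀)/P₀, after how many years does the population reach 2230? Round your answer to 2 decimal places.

t ≈ 56.55 years

A = (2690 − 78)/78 = 33.48718
2230 = 2690/(1 + 33.48718·e^(−0.09t)) → 1 + 33.48718·e^(−0.09t) = 1.20628
e^(−0.09t) = 0.00616 → t = ln(162.34002)/0.09 = 5.08969/0.09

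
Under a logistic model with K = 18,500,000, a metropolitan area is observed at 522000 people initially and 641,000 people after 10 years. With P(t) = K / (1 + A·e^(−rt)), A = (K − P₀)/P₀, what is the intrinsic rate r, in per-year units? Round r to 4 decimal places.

A = (18500000 − 522000)/522000 = 34.44061
641000 = 18500000/(1 + 34.44061·e^(−r·10)) → e^(−10r) = (28.86115 − 1)/34.44061 = 0.808962
r = −ln(0.808962)/10 = 0.212/10

r ≈ 0.0212 per year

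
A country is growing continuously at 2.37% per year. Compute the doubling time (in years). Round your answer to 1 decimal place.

doubling time ≈ 29.2 years

doubling time = ln(2) / |r| = 0.69315 / 0.0237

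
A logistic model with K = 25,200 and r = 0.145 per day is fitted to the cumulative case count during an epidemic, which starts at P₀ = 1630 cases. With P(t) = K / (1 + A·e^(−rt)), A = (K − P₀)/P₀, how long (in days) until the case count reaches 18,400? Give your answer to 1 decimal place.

t ≈ 25.3 days

A = (25200 − 1630)/1630 = 14.46012
18400 = 25200/(1 + 14.46012·e^(−0.145t)) → 1 + 14.46012·e^(−0.145t) = 1.36957
e^(−0.145t) = 0.025558 → t = ln(39.12739)/0.145 = 3.66682/0.145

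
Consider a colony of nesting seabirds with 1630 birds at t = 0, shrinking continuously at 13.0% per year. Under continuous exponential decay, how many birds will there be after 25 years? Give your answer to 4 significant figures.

≈ 63.20 birds

P(25) = 1630 · e^(-0.13·25) = 1630 · e^(-3.25)
= 1630 · 0.03877 ≈ 63.2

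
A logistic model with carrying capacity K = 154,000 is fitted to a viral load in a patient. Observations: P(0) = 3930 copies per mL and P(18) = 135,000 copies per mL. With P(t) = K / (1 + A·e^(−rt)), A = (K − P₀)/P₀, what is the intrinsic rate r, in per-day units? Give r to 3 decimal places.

A = (154000 − 3930)/3930 = 38.18575
135000 = 154000/(1 + 38.18575·e^(−r·18)) → e^(−18r) = (1.14074 − 1)/38.18575 = 0.003686
r = −ln(0.003686)/18 = 5.6033/18

r ≈ 0.311 per day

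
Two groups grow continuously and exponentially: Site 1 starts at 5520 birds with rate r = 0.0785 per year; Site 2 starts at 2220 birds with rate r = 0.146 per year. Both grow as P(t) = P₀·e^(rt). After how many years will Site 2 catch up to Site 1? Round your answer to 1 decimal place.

t ≈ 13.5 years

5520·e^(0.0785t) = 2220·e^(0.146t)
5520/2220 = e^((0.146 − 0.0785)t) → ln(2.48649) = 0.0675·t
t = 0.91087 / 0.0675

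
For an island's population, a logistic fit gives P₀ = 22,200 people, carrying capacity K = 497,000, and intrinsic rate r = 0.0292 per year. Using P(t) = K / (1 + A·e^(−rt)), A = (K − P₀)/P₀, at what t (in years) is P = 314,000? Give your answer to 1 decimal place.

A = (497000 − 22200)/22200 = 21.38739
314000 = 497000/(1 + 21.38739·e^(−0.0292t)) → 1 + 21.38739·e^(−0.0292t) = 1.5828
e^(−0.0292t) = 0.02725 → t = ln(36.69748)/0.0292 = 3.60271/0.0292

t ≈ 123.4 years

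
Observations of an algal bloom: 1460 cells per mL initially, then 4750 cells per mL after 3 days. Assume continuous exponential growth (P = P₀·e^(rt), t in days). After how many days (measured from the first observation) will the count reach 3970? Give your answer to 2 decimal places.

r = ln(4750/1460) / 3 ≈ 0.393236 per day
t = ln(3970/1460) / r = 1.00033 / 0.393236 ≈ 2.544

t ≈ 2.54 days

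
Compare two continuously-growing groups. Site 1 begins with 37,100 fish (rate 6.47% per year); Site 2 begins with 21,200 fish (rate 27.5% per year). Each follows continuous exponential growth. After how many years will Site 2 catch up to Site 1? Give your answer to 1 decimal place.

t ≈ 2.7 years

37100·e^(0.0647t) = 21200·e^(0.275t)
37100/21200 = e^((0.275 − 0.0647)t) → ln(1.75) = 0.2103·t
t = 0.55962 / 0.2103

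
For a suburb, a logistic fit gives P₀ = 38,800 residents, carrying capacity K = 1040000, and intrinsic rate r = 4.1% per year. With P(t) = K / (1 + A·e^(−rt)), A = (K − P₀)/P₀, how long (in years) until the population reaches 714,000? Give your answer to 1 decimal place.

A = (1040000 − 38800)/38800 = 25.80412
714000 = 1040000/(1 + 25.80412·e^(−0.041t)) → 1 + 25.80412·e^(−0.041t) = 1.45658
e^(−0.041t) = 0.017694 → t = ln(56.51578)/0.041 = 4.03452/0.041

t ≈ 98.4 years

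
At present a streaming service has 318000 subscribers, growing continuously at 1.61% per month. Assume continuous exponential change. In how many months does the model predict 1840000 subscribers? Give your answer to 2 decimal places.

t ≈ 109.04 months

1840000 = 318000 · e^(0.0161·t)
t = ln(1840000/318000) / 0.0161 = ln(5.78616) / 0.0161 = 1.75547 / 0.0161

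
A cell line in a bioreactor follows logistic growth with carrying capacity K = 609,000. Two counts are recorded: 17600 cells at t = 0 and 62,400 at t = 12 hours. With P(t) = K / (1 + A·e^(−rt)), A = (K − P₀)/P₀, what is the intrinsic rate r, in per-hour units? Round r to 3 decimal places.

A = (609000 − 17600)/17600 = 33.60227
62400 = 609000/(1 + 33.60227·e^(−r·12)) → e^(−12r) = (9.75962 − 1)/33.60227 = 0.260685
r = −ln(0.260685)/12 = 1.34444/12

r ≈ 0.112 per hour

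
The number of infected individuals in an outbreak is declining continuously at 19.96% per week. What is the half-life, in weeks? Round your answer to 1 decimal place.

half-life ≈ 3.5 weeks

half-life = ln(2) / |r| = 0.69315 / 0.1996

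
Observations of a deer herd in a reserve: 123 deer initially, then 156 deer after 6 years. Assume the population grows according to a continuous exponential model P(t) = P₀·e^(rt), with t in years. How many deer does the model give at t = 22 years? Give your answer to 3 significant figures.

≈ 294 deer

r = ln(156/123) / 6 ≈ 0.039612 per year
P(22) = 123 · e^(0.039612·22) = 123 · 2.3904 ≈ 294.02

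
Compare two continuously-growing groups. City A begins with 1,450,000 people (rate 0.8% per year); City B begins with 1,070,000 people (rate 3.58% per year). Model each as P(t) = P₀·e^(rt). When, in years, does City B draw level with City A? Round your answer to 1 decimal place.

t ≈ 10.9 years

1450000·e^(0.008t) = 1070000·e^(0.0358t)
1450000/1070000 = e^((0.0358 − 0.008)t) → ln(1.35514) = 0.0278·t
t = 0.3039 / 0.0278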